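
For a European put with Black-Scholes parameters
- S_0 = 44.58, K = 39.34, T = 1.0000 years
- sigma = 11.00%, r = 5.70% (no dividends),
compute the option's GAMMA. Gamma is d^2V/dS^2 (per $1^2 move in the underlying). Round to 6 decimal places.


Answer: Gamma = 0.018856

Derivation:
d1 = 1.7099410454; d2 = 1.5999410454
phi(d1) = 0.0924684547; exp(-qT) = 1.0000000000; exp(-rT) = 0.9445940694
Gamma = exp(-qT) * phi(d1) / (S * sigma * sqrt(T)) = 1.0000000000 * 0.0924684547 / (44.5800 * 0.1100 * 1.0000000000) = 0.018856


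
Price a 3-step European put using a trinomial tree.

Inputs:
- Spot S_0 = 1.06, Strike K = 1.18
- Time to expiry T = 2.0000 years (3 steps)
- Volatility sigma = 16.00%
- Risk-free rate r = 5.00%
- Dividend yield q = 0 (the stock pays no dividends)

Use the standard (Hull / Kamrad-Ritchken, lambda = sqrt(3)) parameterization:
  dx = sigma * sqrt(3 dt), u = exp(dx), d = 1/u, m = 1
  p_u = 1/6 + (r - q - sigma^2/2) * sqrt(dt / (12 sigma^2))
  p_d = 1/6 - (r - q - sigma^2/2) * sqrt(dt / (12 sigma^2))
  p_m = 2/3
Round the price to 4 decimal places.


dt = T/N = 0.666667; dx = sigma*sqrt(3*dt) = 0.226274
u = exp(dx) = 1.253919; d = 1/u = 0.797499
p_u = 0.221467, p_m = 0.666667, p_d = 0.111866
Discount per step: exp(-r*dt) = 0.967216
Stock lattice S(k, j) with j the centered position index:
  k=0: S(0,+0) = 1.0600
  k=1: S(1,-1) = 0.8453; S(1,+0) = 1.0600; S(1,+1) = 1.3292
  k=2: S(2,-2) = 0.6742; S(2,-1) = 0.8453; S(2,+0) = 1.0600; S(2,+1) = 1.3292; S(2,+2) = 1.6667
  k=3: S(3,-3) = 0.5376; S(3,-2) = 0.6742; S(3,-1) = 0.8453; S(3,+0) = 1.0600; S(3,+1) = 1.3292; S(3,+2) = 1.6667; S(3,+3) = 2.0898
Terminal payoffs V(N, j) = max(K - S_T, 0):
  V(3,-3) = 0.642353; V(3,-2) = 0.505834; V(3,-1) = 0.334651; V(3,+0) = 0.120000; V(3,+1) = 0.000000; V(3,+2) = 0.000000; V(3,+3) = 0.000000
Backward induction: V(k, j) = exp(-r*dt) * [p_u * V(k+1, j+1) + p_m * V(k+1, j) + p_d * V(k+1, j-1)]
  V(2,-2) = exp(-r*dt) * [p_u*0.334651 + p_m*0.505834 + p_d*0.642353] = 0.467354
  V(2,-1) = exp(-r*dt) * [p_u*0.120000 + p_m*0.334651 + p_d*0.505834] = 0.296222
  V(2,+0) = exp(-r*dt) * [p_u*0.000000 + p_m*0.120000 + p_d*0.334651] = 0.113586
  V(2,+1) = exp(-r*dt) * [p_u*0.000000 + p_m*0.000000 + p_d*0.120000] = 0.012984
  V(2,+2) = exp(-r*dt) * [p_u*0.000000 + p_m*0.000000 + p_d*0.000000] = 0.000000
  V(1,-1) = exp(-r*dt) * [p_u*0.113586 + p_m*0.296222 + p_d*0.467354] = 0.265905
  V(1,+0) = exp(-r*dt) * [p_u*0.012984 + p_m*0.113586 + p_d*0.296222] = 0.108073
  V(1,+1) = exp(-r*dt) * [p_u*0.000000 + p_m*0.012984 + p_d*0.113586] = 0.020662
  V(0,+0) = exp(-r*dt) * [p_u*0.020662 + p_m*0.108073 + p_d*0.265905] = 0.102883

Answer: Price = V(0,0) = 0.1029


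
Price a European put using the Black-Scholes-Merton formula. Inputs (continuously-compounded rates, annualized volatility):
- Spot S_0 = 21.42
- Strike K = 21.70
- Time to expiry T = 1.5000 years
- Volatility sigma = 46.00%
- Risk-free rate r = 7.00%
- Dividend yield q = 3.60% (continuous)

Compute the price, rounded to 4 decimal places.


Answer: Price = 4.0490

Derivation:
d1 = (ln(S/K) + (r - q + 0.5*sigma^2) * T) / (sigma * sqrt(T)) = 0.34916377
d2 = d1 - sigma * sqrt(T) = -0.21421888
exp(-rT) = 0.90032452; exp(-qT) = 0.94743211
P = K * exp(-rT) * N(-d2) - S_0 * exp(-qT) * N(-d1)
N(-d1) = 0.36348318; N(-d2) = 0.58481181
P = 21.7000 * 0.90032452 * 0.58481181 - 21.4200 * 0.94743211 * 0.36348318 = 4.0490


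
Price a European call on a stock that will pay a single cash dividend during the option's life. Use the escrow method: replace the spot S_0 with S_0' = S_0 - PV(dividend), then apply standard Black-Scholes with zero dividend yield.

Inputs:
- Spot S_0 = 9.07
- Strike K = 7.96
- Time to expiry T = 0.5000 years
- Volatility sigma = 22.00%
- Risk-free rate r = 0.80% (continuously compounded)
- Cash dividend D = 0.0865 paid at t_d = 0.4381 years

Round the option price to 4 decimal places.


PV(D) = D * exp(-r * t_d) = 0.0865 * 0.99650133 = 0.08619737
S_0' = S_0 - PV(D) = 9.0700 - 0.08619737 = 8.98380263
d1 = (ln(S_0'/K) + (r + sigma^2/2)*T) / (sigma*sqrt(T)) = 0.88127521
d2 = d1 - sigma*sqrt(T) = 0.72571172
exp(-rT) = 0.99600799
N(d1) = 0.81091556; N(d2) = 0.76599224
C = S_0' * N(d1) - K * exp(-rT) * N(d2) = 8.98380263 * 0.81091556 - 7.9600 * 0.99600799 * 0.76599224 = 1.2121

Answer: Price = 1.2121


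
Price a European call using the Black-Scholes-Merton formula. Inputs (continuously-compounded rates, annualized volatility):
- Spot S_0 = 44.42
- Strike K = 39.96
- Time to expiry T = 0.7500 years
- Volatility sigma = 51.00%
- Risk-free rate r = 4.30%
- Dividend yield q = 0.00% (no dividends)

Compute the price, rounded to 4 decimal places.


d1 = (ln(S/K) + (r - q + 0.5*sigma^2) * T) / (sigma * sqrt(T)) = 0.53342266
d2 = d1 - sigma * sqrt(T) = 0.09174971
exp(-rT) = 0.96826449; exp(-qT) = 1.00000000
C = S_0 * exp(-qT) * N(d1) - K * exp(-rT) * N(d2)
N(d1) = 0.70312948; N(d2) = 0.53655155
C = 44.4200 * 1.00000000 * 0.70312948 - 39.9600 * 0.96826449 * 0.53655155 = 10.4728

Answer: Price = 10.4728


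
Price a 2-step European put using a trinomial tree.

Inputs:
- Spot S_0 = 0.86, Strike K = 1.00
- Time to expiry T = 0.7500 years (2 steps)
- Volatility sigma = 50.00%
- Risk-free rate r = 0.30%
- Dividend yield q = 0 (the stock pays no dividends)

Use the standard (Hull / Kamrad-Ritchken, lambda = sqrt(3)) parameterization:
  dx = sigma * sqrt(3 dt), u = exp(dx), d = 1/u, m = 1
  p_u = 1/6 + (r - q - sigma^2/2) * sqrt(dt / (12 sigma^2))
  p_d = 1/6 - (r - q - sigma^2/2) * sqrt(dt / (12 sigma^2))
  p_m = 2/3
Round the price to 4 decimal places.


Answer: Price = V(0,0) = 0.2380

Derivation:
dt = T/N = 0.375000; dx = sigma*sqrt(3*dt) = 0.530330
u = exp(dx) = 1.699493; d = 1/u = 0.588411
p_u = 0.123533, p_m = 0.666667, p_d = 0.209800
Discount per step: exp(-r*dt) = 0.998876
Stock lattice S(k, j) with j the centered position index:
  k=0: S(0,+0) = 0.8600
  k=1: S(1,-1) = 0.5060; S(1,+0) = 0.8600; S(1,+1) = 1.4616
  k=2: S(2,-2) = 0.2978; S(2,-1) = 0.5060; S(2,+0) = 0.8600; S(2,+1) = 1.4616; S(2,+2) = 2.4839
Terminal payoffs V(N, j) = max(K - S_T, 0):
  V(2,-2) = 0.702245; V(2,-1) = 0.493967; V(2,+0) = 0.140000; V(2,+1) = 0.000000; V(2,+2) = 0.000000
Backward induction: V(k, j) = exp(-r*dt) * [p_u * V(k+1, j+1) + p_m * V(k+1, j) + p_d * V(k+1, j-1)]
  V(1,-1) = exp(-r*dt) * [p_u*0.140000 + p_m*0.493967 + p_d*0.702245] = 0.493382
  V(1,+0) = exp(-r*dt) * [p_u*0.000000 + p_m*0.140000 + p_d*0.493967] = 0.196746
  V(1,+1) = exp(-r*dt) * [p_u*0.000000 + p_m*0.000000 + p_d*0.140000] = 0.029339
  V(0,+0) = exp(-r*dt) * [p_u*0.029339 + p_m*0.196746 + p_d*0.493382] = 0.238032


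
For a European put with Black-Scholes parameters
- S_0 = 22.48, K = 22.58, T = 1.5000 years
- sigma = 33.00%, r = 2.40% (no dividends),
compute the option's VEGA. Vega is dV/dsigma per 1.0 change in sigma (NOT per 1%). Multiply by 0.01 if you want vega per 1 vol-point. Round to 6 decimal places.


d1 = 0.2801732957; d2 = -0.1239925119
phi(d1) = 0.3835876732; exp(-qT) = 1.0000000000; exp(-rT) = 0.9646402935
Vega = S * exp(-qT) * phi(d1) * sqrt(T) = 22.4800 * 1.0000000000 * 0.3835876732 * 1.2247448714 = 10.561037

Answer: Vega = 10.561037


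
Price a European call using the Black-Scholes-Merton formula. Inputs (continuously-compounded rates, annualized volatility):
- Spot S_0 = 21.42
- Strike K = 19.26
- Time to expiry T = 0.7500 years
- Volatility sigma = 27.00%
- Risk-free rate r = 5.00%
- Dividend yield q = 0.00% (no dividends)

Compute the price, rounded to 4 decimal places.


d1 = (ln(S/K) + (r - q + 0.5*sigma^2) * T) / (sigma * sqrt(T)) = 0.73187554
d2 = d1 - sigma * sqrt(T) = 0.49804868
exp(-rT) = 0.96319442; exp(-qT) = 1.00000000
C = S_0 * exp(-qT) * N(d1) - K * exp(-rT) * N(d2)
N(d1) = 0.76787773; N(d2) = 0.69077513
C = 21.4200 * 1.00000000 * 0.76787773 - 19.2600 * 0.96319442 * 0.69077513 = 3.6333

Answer: Price = 3.6333


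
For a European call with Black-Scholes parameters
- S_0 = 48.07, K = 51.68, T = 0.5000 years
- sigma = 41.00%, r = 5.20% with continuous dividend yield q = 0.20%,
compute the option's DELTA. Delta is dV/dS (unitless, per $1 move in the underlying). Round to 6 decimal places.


d1 = -0.0185833787; d2 = -0.3084971590
phi(d1) = 0.3988734006; exp(-qT) = 0.9990004998; exp(-rT) = 0.9743350896
N(d1) = 0.4925867312
Delta = exp(-qT) * N(d1) = 0.9990004998 * 0.4925867312 = 0.492094

Answer: Delta = 0.492094


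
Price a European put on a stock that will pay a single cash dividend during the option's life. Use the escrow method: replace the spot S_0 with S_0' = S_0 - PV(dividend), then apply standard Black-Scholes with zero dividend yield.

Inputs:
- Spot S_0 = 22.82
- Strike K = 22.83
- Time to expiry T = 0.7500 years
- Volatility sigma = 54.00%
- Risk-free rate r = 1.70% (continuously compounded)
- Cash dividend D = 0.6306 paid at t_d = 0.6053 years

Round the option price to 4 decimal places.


PV(D) = D * exp(-r * t_d) = 0.6306 * 0.98976266 = 0.62414433
S_0' = S_0 - PV(D) = 22.8200 - 0.62414433 = 22.19585567
d1 = (ln(S_0'/K) + (r + sigma^2/2)*T) / (sigma*sqrt(T)) = 0.20085402
d2 = d1 - sigma*sqrt(T) = -0.26679970
exp(-rT) = 0.98733094
N(-d1) = 0.42040636; N(-d2) = 0.60518831
P = K * exp(-rT) * N(-d2) - S_0' * N(-d1) = 22.8300 * 0.98733094 * 0.60518831 - 22.19585567 * 0.42040636 = 4.3101

Answer: Price = 4.3101


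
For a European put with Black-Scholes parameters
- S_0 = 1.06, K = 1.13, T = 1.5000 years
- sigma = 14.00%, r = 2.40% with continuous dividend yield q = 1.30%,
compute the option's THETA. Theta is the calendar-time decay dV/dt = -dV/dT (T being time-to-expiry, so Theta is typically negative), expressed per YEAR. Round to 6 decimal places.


Answer: Theta = -0.014273

Derivation:
d1 = -0.1909944405; d2 = -0.3624587225
phi(d1) = 0.3917317552; exp(-qT) = 0.9806888952; exp(-rT) = 0.9646402935
Theta = -S*exp(-qT)*phi(d1)*sigma/(2*sqrt(T)) + r*K*exp(-rT)*N(-d2) - q*S*exp(-qT)*N(-d1)
N(-d1) = 0.5757350256; N(-d2) = 0.6414953679; sqrt(T) = 1.2247448714
Term 1 = -1.0600 * 0.9806888952 * 0.3917317552 * 0.1400 / (2 * 1.2247448714) = -0.0232743902
Term 2 = 0.0240 * 1.1300 * 0.9646402935 * 0.6414953679 = 0.0167821890
Term 3 = -0.0130 * 1.0600 * 0.9806888952 * 0.5757350256 = -0.0077804215
Theta = -0.0232743902 + (0.0167821890) + (-0.0077804215) = -0.014273


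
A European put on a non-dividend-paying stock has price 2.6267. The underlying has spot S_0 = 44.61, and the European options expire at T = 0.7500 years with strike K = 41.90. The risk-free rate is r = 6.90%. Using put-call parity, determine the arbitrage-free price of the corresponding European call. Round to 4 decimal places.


Answer: Call price = 7.4499

Derivation:
Put-call parity: C - P = S_0 * exp(-qT) - K * exp(-rT).
S_0 * exp(-qT) = 44.6100 * 1.00000000 = 44.61000000
K * exp(-rT) = 41.9000 * 0.94956623 = 39.78682498
C = P + S*exp(-qT) - K*exp(-rT)
C = 2.6267 + 44.61000000 - 39.78682498 = 7.4499


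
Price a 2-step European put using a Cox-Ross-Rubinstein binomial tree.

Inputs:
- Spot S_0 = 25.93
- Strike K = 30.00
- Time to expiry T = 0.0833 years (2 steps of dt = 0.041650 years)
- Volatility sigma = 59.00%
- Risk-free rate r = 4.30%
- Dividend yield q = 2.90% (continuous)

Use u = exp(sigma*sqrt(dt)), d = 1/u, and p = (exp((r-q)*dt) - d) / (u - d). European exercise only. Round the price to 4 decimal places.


dt = T/N = 0.041650
u = exp(sigma*sqrt(dt)) = 1.127958; d = 1/u = 0.886558
p = (exp((r-q)*dt) - d) / (u - d) = 0.472350
Discount per step: exp(-r*dt) = 0.998211
Stock lattice S(k, i) with i counting down-moves:
  k=0: S(0,0) = 25.9300
  k=1: S(1,0) = 29.2480; S(1,1) = 22.9884
  k=2: S(2,0) = 32.9905; S(2,1) = 25.9300; S(2,2) = 20.3806
Terminal payoffs V(N, i) = max(K - S_T, 0):
  V(2,0) = 0.000000; V(2,1) = 4.070000; V(2,2) = 9.619424
Backward induction: V(k, i) = exp(-r*dt) * [p * V(k+1, i) + (1-p) * V(k+1, i+1)].
  V(1,0) = exp(-r*dt) * [p*0.000000 + (1-p)*4.070000] = 2.143692
  V(1,1) = exp(-r*dt) * [p*4.070000 + (1-p)*9.619424] = 6.985630
  V(0,0) = exp(-r*dt) * [p*2.143692 + (1-p)*6.985630] = 4.690132

Answer: Price = V(0,0) = 4.6901


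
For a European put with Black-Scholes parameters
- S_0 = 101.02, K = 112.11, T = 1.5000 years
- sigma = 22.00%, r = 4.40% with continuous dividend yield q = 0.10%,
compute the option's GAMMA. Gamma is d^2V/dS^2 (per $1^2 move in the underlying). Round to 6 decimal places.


d1 = -0.0124776084; d2 = -0.2819214801
phi(d1) = 0.3989112258; exp(-qT) = 0.9985011244; exp(-rT) = 0.9361308643
Gamma = exp(-qT) * phi(d1) / (S * sigma * sqrt(T)) = 0.9985011244 * 0.3989112258 / (101.0200 * 0.2200 * 1.2247448714) = 0.014634

Answer: Gamma = 0.014634


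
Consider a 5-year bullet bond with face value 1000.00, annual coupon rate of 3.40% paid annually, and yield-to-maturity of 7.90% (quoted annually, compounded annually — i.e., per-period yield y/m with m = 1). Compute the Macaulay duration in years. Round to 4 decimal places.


Answer: Macaulay duration = 4.6428 years

Derivation:
Coupon per period c = face * coupon_rate / m = 34.000000
Periods per year m = 1; per-period yield y/m = 0.079000
Number of cashflows N = 5
Cashflows (t years, CF_t, discount factor 1/(1+y/m)^(m*t), PV):
  t = 1.0000: CF_t = 34.000000, DF = 0.926784, PV = 31.510658
  t = 2.0000: CF_t = 34.000000, DF = 0.858929, PV = 29.203576
  t = 3.0000: CF_t = 34.000000, DF = 0.796041, PV = 27.065408
  t = 4.0000: CF_t = 34.000000, DF = 0.737758, PV = 25.083789
  t = 5.0000: CF_t = 1034.000000, DF = 0.683743, PV = 706.990072
Price P = sum_t PV_t = 819.853503
Macaulay numerator sum_t t * PV_t:
  t * PV_t at t = 1.0000: 31.510658
  t * PV_t at t = 2.0000: 58.407151
  t * PV_t at t = 3.0000: 81.196225
  t * PV_t at t = 4.0000: 100.335156
  t * PV_t at t = 5.0000: 3534.950361
Macaulay duration D = (sum_t t * PV_t) / P = 3806.399551 / 819.853503 = 4.642780


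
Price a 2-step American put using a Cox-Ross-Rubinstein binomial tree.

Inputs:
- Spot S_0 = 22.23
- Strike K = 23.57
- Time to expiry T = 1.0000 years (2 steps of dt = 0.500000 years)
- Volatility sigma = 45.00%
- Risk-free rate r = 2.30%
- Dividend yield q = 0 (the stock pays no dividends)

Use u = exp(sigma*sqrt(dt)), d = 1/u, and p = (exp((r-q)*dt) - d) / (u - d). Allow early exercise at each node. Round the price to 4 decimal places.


dt = T/N = 0.500000
u = exp(sigma*sqrt(dt)) = 1.374648; d = 1/u = 0.727459
p = (exp((r-q)*dt) - d) / (u - d) = 0.438987
Discount per step: exp(-r*dt) = 0.988566
Stock lattice S(k, i) with i counting down-moves:
  k=0: S(0,0) = 22.2300
  k=1: S(1,0) = 30.5584; S(1,1) = 16.1714
  k=2: S(2,0) = 42.0071; S(2,1) = 22.2300; S(2,2) = 11.7640
Terminal payoffs V(N, i) = max(K - S_T, 0):
  V(2,0) = 0.000000; V(2,1) = 1.340000; V(2,2) = 11.805969
Backward induction: V(k, i) = exp(-r*dt) * [p * V(k+1, i) + (1-p) * V(k+1, i+1)]; then take max(V_cont, immediate exercise) for American.
  V(1,0) = exp(-r*dt) * [p*0.000000 + (1-p)*1.340000] = 0.743162; exercise = 0.000000; V(1,0) = max -> 0.743162
  V(1,1) = exp(-r*dt) * [p*1.340000 + (1-p)*11.805969] = 7.129091; exercise = 7.398593; V(1,1) = max -> 7.398593
  V(0,0) = exp(-r*dt) * [p*0.743162 + (1-p)*7.398593] = 4.425758; exercise = 1.340000; V(0,0) = max -> 4.425758

Answer: Price = V(0,0) = 4.4258


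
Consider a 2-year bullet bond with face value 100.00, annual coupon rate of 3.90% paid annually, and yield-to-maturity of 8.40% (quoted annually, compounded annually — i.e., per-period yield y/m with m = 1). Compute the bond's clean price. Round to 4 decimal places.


Coupon per period c = face * coupon_rate / m = 3.900000
Periods per year m = 1; per-period yield y/m = 0.084000
Number of cashflows N = 2
Cashflows (t years, CF_t, discount factor 1/(1+y/m)^(m*t), PV):
  t = 1.0000: CF_t = 3.900000, DF = 0.922509, PV = 3.597786
  t = 2.0000: CF_t = 103.900000, DF = 0.851023, PV = 88.421318
Price P = sum_t PV_t = 92.019104

Answer: Price = 92.0191


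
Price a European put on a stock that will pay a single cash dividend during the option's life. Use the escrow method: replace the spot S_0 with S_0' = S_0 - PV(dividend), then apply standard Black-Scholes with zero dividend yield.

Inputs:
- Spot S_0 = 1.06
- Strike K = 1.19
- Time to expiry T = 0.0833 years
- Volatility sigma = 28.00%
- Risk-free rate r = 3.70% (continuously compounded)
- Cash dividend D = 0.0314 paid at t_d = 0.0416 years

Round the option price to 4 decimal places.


PV(D) = D * exp(-r * t_d) = 0.0314 * 0.99846198 = 0.03135171
S_0' = S_0 - PV(D) = 1.0600 - 0.03135171 = 1.02864829
d1 = (ln(S_0'/K) + (r + sigma^2/2)*T) / (sigma*sqrt(T)) = -1.72448080
d2 = d1 - sigma*sqrt(T) = -1.80529367
exp(-rT) = 0.99692264
N(-d1) = 0.95768946; N(-d2) = 0.96448563
P = K * exp(-rT) * N(-d2) - S_0' * N(-d1) = 1.1900 * 0.99692264 * 0.96448563 - 1.02864829 * 0.95768946 = 0.1591

Answer: Price = 0.1591


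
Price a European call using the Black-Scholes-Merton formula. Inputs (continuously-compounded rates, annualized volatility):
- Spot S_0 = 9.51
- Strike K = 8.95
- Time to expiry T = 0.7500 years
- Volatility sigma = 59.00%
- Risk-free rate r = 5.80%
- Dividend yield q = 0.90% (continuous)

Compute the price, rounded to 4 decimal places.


d1 = (ln(S/K) + (r - q + 0.5*sigma^2) * T) / (sigma * sqrt(T)) = 0.44617990
d2 = d1 - sigma * sqrt(T) = -0.06477509
exp(-rT) = 0.95743255; exp(-qT) = 0.99327273
C = S_0 * exp(-qT) * N(d1) - K * exp(-rT) * N(d2)
N(d1) = 0.67226635; N(d2) = 0.47417654
C = 9.5100 * 0.99327273 * 0.67226635 - 8.9500 * 0.95743255 * 0.47417654 = 2.2870

Answer: Price = 2.2870


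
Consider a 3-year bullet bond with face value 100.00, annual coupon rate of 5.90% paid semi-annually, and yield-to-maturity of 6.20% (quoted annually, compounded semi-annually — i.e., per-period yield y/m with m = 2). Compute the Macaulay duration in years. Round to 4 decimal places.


Answer: Macaulay duration = 2.7921 years

Derivation:
Coupon per period c = face * coupon_rate / m = 2.950000
Periods per year m = 2; per-period yield y/m = 0.031000
Number of cashflows N = 6
Cashflows (t years, CF_t, discount factor 1/(1+y/m)^(m*t), PV):
  t = 0.5000: CF_t = 2.950000, DF = 0.969932, PV = 2.861300
  t = 1.0000: CF_t = 2.950000, DF = 0.940768, PV = 2.775266
  t = 1.5000: CF_t = 2.950000, DF = 0.912481, PV = 2.691820
  t = 2.0000: CF_t = 2.950000, DF = 0.885045, PV = 2.610883
  t = 2.5000: CF_t = 2.950000, DF = 0.858434, PV = 2.532379
  t = 3.0000: CF_t = 102.950000, DF = 0.832622, PV = 85.718460
Price P = sum_t PV_t = 99.190108
Macaulay numerator sum_t t * PV_t:
  t * PV_t at t = 0.5000: 1.430650
  t * PV_t at t = 1.0000: 2.775266
  t * PV_t at t = 1.5000: 4.037730
  t * PV_t at t = 2.0000: 5.221765
  t * PV_t at t = 2.5000: 6.330947
  t * PV_t at t = 3.0000: 257.155380
Macaulay duration D = (sum_t t * PV_t) / P = 276.951739 / 99.190108 = 2.792131


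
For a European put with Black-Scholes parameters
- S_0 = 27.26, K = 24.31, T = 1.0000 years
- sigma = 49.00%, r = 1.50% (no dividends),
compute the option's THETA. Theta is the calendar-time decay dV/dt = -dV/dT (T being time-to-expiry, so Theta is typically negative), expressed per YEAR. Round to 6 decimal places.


Answer: Theta = -2.163429

Derivation:
d1 = 0.5093523223; d2 = 0.0193523223
phi(d1) = 0.3504075311; exp(-qT) = 1.0000000000; exp(-rT) = 0.9851119396
Theta = -S*exp(-qT)*phi(d1)*sigma/(2*sqrt(T)) + r*K*exp(-rT)*N(-d2) - q*S*exp(-qT)*N(-d1)
N(-d1) = 0.3052526446; N(-d2) = 0.4922800223; sqrt(T) = 1.0000000000
Term 1 = -27.2600 * 1.0000000000 * 0.3504075311 * 0.4900 / (2 * 1.0000000000) = -2.3402667780
Term 2 = 0.0150 * 24.3100 * 0.9851119396 * 0.4922800223 = 0.1768373557
Term 3 = 0 (no dividend yield, q = 0)
Theta = -2.3402667780 + (0.1768373557) + (0.0000000000) = -2.163429


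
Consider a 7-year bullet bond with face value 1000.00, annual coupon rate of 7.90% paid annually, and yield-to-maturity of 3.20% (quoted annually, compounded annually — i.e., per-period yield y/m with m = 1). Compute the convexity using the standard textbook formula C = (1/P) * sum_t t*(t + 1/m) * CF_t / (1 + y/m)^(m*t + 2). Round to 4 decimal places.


Answer: Convexity = 40.8079

Derivation:
Coupon per period c = face * coupon_rate / m = 79.000000
Periods per year m = 1; per-period yield y/m = 0.032000
Number of cashflows N = 7
Cashflows (t years, CF_t, discount factor 1/(1+y/m)^(m*t), PV):
  t = 1.0000: CF_t = 79.000000, DF = 0.968992, PV = 76.550388
  t = 2.0000: CF_t = 79.000000, DF = 0.938946, PV = 74.176732
  t = 3.0000: CF_t = 79.000000, DF = 0.909831, PV = 71.876678
  t = 4.0000: CF_t = 79.000000, DF = 0.881620, PV = 69.647944
  t = 5.0000: CF_t = 79.000000, DF = 0.854283, PV = 67.488318
  t = 6.0000: CF_t = 79.000000, DF = 0.827793, PV = 65.395657
  t = 7.0000: CF_t = 1079.000000, DF = 0.802125, PV = 865.493008
Price P = sum_t PV_t = 1290.628725
Convexity numerator sum_t t*(t + 1/m) * CF_t / (1+y/m)^(m*t + 2):
  t = 1.0000: term = 143.753357
  t = 2.0000: term = 417.887665
  t = 3.0000: term = 809.859817
  t = 4.0000: term = 1307.913141
  t = 5.0000: term = 1901.036542
  t = 6.0000: term = 2578.925541
  t = 7.0000: term = 45508.465950
Convexity = (1/P) * sum = 52667.842013 / 1290.628725 = 40.807895


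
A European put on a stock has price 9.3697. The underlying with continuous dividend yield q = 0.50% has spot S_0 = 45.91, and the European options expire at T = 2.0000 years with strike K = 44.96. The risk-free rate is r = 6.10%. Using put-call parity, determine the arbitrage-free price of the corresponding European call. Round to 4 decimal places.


Put-call parity: C - P = S_0 * exp(-qT) - K * exp(-rT).
S_0 * exp(-qT) = 45.9100 * 0.99004983 = 45.45318787
K * exp(-rT) = 44.9600 * 0.88514837 = 39.79627065
C = P + S*exp(-qT) - K*exp(-rT)
C = 9.3697 + 45.45318787 - 39.79627065 = 15.0266

Answer: Call price = 15.0266


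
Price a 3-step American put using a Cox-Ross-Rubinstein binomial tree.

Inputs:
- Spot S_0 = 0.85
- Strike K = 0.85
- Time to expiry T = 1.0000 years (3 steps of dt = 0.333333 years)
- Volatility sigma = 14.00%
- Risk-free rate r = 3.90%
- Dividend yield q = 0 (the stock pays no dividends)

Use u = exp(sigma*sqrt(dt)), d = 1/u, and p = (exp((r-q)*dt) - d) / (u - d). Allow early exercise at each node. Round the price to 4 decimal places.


dt = T/N = 0.333333
u = exp(sigma*sqrt(dt)) = 1.084186; d = 1/u = 0.922351
p = (exp((r-q)*dt) - d) / (u - d) = 0.560657
Discount per step: exp(-r*dt) = 0.987084
Stock lattice S(k, i) with i counting down-moves:
  k=0: S(0,0) = 0.8500
  k=1: S(1,0) = 0.9216; S(1,1) = 0.7840
  k=2: S(2,0) = 0.9991; S(2,1) = 0.8500; S(2,2) = 0.7231
  k=3: S(3,0) = 1.0833; S(3,1) = 0.9216; S(3,2) = 0.7840; S(3,3) = 0.6670
Terminal payoffs V(N, i) = max(K - S_T, 0):
  V(3,0) = 0.000000; V(3,1) = 0.000000; V(3,2) = 0.066001; V(3,3) = 0.183027
Backward induction: V(k, i) = exp(-r*dt) * [p * V(k+1, i) + (1-p) * V(k+1, i+1)]; then take max(V_cont, immediate exercise) for American.
  V(2,0) = exp(-r*dt) * [p*0.000000 + (1-p)*0.000000] = 0.000000; exercise = 0.000000; V(2,0) = max -> 0.000000
  V(2,1) = exp(-r*dt) * [p*0.000000 + (1-p)*0.066001] = 0.028623; exercise = 0.000000; V(2,1) = max -> 0.028623
  V(2,2) = exp(-r*dt) * [p*0.066001 + (1-p)*0.183027] = 0.115899; exercise = 0.126878; V(2,2) = max -> 0.126878
  V(1,0) = exp(-r*dt) * [p*0.000000 + (1-p)*0.028623] = 0.012413; exercise = 0.000000; V(1,0) = max -> 0.012413
  V(1,1) = exp(-r*dt) * [p*0.028623 + (1-p)*0.126878] = 0.070863; exercise = 0.066001; V(1,1) = max -> 0.070863
  V(0,0) = exp(-r*dt) * [p*0.012413 + (1-p)*0.070863] = 0.037600; exercise = 0.000000; V(0,0) = max -> 0.037600

Answer: Price = V(0,0) = 0.0376


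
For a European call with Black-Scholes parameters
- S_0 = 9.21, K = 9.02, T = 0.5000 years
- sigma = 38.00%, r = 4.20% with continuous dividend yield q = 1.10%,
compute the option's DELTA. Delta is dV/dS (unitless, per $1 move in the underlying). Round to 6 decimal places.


Answer: Delta = 0.602946

Derivation:
d1 = 0.2696142935; d2 = 0.0009137167
phi(d1) = 0.3847026938; exp(-qT) = 0.9945150973; exp(-rT) = 0.9792189646
N(d1) = 0.6062714986
Delta = exp(-qT) * N(d1) = 0.9945150973 * 0.6062714986 = 0.602946


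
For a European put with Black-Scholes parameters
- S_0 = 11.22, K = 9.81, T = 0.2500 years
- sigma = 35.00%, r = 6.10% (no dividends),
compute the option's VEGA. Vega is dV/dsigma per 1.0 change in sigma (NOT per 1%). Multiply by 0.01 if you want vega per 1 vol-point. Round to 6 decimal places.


d1 = 0.9420464372; d2 = 0.7670464372
phi(d1) = 0.2559778714; exp(-qT) = 1.0000000000; exp(-rT) = 0.9848656924
Vega = S * exp(-qT) * phi(d1) * sqrt(T) = 11.2200 * 1.0000000000 * 0.2559778714 * 0.5000000000 = 1.436036

Answer: Vega = 1.436036


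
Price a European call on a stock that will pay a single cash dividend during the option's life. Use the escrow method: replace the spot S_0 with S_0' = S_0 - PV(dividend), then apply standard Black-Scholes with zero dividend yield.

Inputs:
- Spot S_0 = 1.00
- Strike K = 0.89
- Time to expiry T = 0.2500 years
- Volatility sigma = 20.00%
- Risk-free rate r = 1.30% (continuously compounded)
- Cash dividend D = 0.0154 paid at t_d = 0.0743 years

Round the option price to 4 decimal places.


Answer: Price = 0.1047

Derivation:
PV(D) = D * exp(-r * t_d) = 0.0154 * 0.99903457 = 0.01538513
S_0' = S_0 - PV(D) = 1.0000 - 0.01538513 = 0.98461487
d1 = (ln(S_0'/K) + (r + sigma^2/2)*T) / (sigma*sqrt(T)) = 1.09279105
d2 = d1 - sigma*sqrt(T) = 0.99279105
exp(-rT) = 0.99675528
N(d1) = 0.86275722; N(d2) = 0.83959410
C = S_0' * N(d1) - K * exp(-rT) * N(d2) = 0.98461487 * 0.86275722 - 0.8900 * 0.99675528 * 0.83959410 = 0.1047


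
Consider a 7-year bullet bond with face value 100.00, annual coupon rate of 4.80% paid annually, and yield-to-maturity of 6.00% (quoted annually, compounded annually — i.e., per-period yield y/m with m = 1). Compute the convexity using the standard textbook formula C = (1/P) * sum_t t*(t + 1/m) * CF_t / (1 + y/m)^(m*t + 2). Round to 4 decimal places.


Coupon per period c = face * coupon_rate / m = 4.800000
Periods per year m = 1; per-period yield y/m = 0.060000
Number of cashflows N = 7
Cashflows (t years, CF_t, discount factor 1/(1+y/m)^(m*t), PV):
  t = 1.0000: CF_t = 4.800000, DF = 0.943396, PV = 4.528302
  t = 2.0000: CF_t = 4.800000, DF = 0.889996, PV = 4.271983
  t = 3.0000: CF_t = 4.800000, DF = 0.839619, PV = 4.030173
  t = 4.0000: CF_t = 4.800000, DF = 0.792094, PV = 3.802050
  t = 5.0000: CF_t = 4.800000, DF = 0.747258, PV = 3.586839
  t = 6.0000: CF_t = 4.800000, DF = 0.704961, PV = 3.383811
  t = 7.0000: CF_t = 104.800000, DF = 0.665057, PV = 69.697986
Price P = sum_t PV_t = 93.301142
Convexity numerator sum_t t*(t + 1/m) * CF_t / (1+y/m)^(m*t + 2):
  t = 1.0000: term = 8.060345
  t = 2.0000: term = 22.812298
  t = 3.0000: term = 43.042071
  t = 4.0000: term = 67.676212
  t = 5.0000: term = 95.768224
  t = 6.0000: term = 126.486334
  t = 7.0000: term = 3473.733703
Convexity = (1/P) * sum = 3837.579186 / 93.301142 = 41.131106

Answer: Convexity = 41.1311


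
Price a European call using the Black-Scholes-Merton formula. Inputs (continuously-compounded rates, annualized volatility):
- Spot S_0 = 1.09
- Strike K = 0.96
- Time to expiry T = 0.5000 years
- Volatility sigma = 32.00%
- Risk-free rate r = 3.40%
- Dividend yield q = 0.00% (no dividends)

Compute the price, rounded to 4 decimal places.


d1 = (ln(S/K) + (r - q + 0.5*sigma^2) * T) / (sigma * sqrt(T)) = 0.74953182
d2 = d1 - sigma * sqrt(T) = 0.52325765
exp(-rT) = 0.98314368; exp(-qT) = 1.00000000
C = S_0 * exp(-qT) * N(d1) - K * exp(-rT) * N(d2)
N(d1) = 0.77323164; N(d2) = 0.69960252
C = 1.0900 * 1.00000000 * 0.77323164 - 0.9600 * 0.98314368 * 0.69960252 = 0.1825

Answer: Price = 0.1825


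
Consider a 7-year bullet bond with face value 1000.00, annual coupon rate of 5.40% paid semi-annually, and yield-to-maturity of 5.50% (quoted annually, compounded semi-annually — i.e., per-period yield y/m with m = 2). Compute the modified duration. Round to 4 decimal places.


Answer: Modified duration = 5.7589

Derivation:
Coupon per period c = face * coupon_rate / m = 27.000000
Periods per year m = 2; per-period yield y/m = 0.027500
Number of cashflows N = 14
Cashflows (t years, CF_t, discount factor 1/(1+y/m)^(m*t), PV):
  t = 0.5000: CF_t = 27.000000, DF = 0.973236, PV = 26.277372
  t = 1.0000: CF_t = 27.000000, DF = 0.947188, PV = 25.574085
  t = 1.5000: CF_t = 27.000000, DF = 0.921838, PV = 24.889620
  t = 2.0000: CF_t = 27.000000, DF = 0.897166, PV = 24.223475
  t = 2.5000: CF_t = 27.000000, DF = 0.873154, PV = 23.575158
  t = 3.0000: CF_t = 27.000000, DF = 0.849785, PV = 22.944193
  t = 3.5000: CF_t = 27.000000, DF = 0.827041, PV = 22.330115
  t = 4.0000: CF_t = 27.000000, DF = 0.804906, PV = 21.732472
  t = 4.5000: CF_t = 27.000000, DF = 0.783364, PV = 21.150824
  t = 5.0000: CF_t = 27.000000, DF = 0.762398, PV = 20.584743
  t = 5.5000: CF_t = 27.000000, DF = 0.741993, PV = 20.033814
  t = 6.0000: CF_t = 27.000000, DF = 0.722134, PV = 19.497629
  t = 6.5000: CF_t = 27.000000, DF = 0.702807, PV = 18.975794
  t = 7.0000: CF_t = 1027.000000, DF = 0.683997, PV = 702.465203
Price P = sum_t PV_t = 994.254496
First compute Macaulay numerator sum_t t * PV_t:
  t * PV_t at t = 0.5000: 13.138686
  t * PV_t at t = 1.0000: 25.574085
  t * PV_t at t = 1.5000: 37.334431
  t * PV_t at t = 2.0000: 48.446950
  t * PV_t at t = 2.5000: 58.937895
  t * PV_t at t = 3.0000: 68.832578
  t * PV_t at t = 3.5000: 78.155401
  t * PV_t at t = 4.0000: 86.929886
  t * PV_t at t = 4.5000: 95.178708
  t * PV_t at t = 5.0000: 102.923717
  t * PV_t at t = 5.5000: 110.185975
  t * PV_t at t = 6.0000: 116.985773
  t * PV_t at t = 6.5000: 123.342664
  t * PV_t at t = 7.0000: 4917.256419
Macaulay duration D = 5883.223166 / 994.254496 = 5.917221
Modified duration = D / (1 + y/m) = 5.917221 / (1 + 0.027500) = 5.758852


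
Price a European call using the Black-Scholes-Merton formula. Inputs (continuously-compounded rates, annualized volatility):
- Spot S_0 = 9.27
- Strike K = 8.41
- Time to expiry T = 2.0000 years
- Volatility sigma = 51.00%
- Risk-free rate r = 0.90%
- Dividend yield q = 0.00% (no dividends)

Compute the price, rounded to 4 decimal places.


d1 = (ln(S/K) + (r - q + 0.5*sigma^2) * T) / (sigma * sqrt(T)) = 0.52057188
d2 = d1 - sigma * sqrt(T) = -0.20067704
exp(-rT) = 0.98216103; exp(-qT) = 1.00000000
C = S_0 * exp(-qT) * N(d1) - K * exp(-rT) * N(d2)
N(d1) = 0.69866748; N(d2) = 0.42047556
C = 9.2700 * 1.00000000 * 0.69866748 - 8.4100 * 0.98216103 * 0.42047556 = 3.0035

Answer: Price = 3.0035


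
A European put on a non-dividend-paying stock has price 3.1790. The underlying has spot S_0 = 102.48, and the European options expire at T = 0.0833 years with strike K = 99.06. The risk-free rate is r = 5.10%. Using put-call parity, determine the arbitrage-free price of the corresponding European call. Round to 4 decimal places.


Answer: Call price = 7.0189

Derivation:
Put-call parity: C - P = S_0 * exp(-qT) - K * exp(-rT).
S_0 * exp(-qT) = 102.4800 * 1.00000000 = 102.48000000
K * exp(-rT) = 99.0600 * 0.99576071 = 98.64005606
C = P + S*exp(-qT) - K*exp(-rT)
C = 3.1790 + 102.48000000 - 98.64005606 = 7.0189


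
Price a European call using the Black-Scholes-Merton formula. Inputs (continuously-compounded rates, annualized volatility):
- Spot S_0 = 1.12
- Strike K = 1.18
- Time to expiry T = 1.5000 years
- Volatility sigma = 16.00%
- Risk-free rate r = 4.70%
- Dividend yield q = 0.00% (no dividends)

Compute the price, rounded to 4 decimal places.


d1 = (ln(S/K) + (r - q + 0.5*sigma^2) * T) / (sigma * sqrt(T)) = 0.19143909
d2 = d1 - sigma * sqrt(T) = -0.00452009
exp(-rT) = 0.93192774; exp(-qT) = 1.00000000
C = S_0 * exp(-qT) * N(d1) - K * exp(-rT) * N(d2)
N(d1) = 0.57590920; N(d2) = 0.49819675
C = 1.1200 * 1.00000000 * 0.57590920 - 1.1800 * 0.93192774 * 0.49819675 = 0.0972

Answer: Price = 0.0972


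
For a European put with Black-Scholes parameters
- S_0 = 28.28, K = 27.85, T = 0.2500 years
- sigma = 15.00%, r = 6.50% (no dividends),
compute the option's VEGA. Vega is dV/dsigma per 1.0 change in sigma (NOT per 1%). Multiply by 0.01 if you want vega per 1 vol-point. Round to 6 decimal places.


d1 = 0.4584583287; d2 = 0.3834583287
phi(d1) = 0.3591444683; exp(-qT) = 1.0000000000; exp(-rT) = 0.9838813190
Vega = S * exp(-qT) * phi(d1) * sqrt(T) = 28.2800 * 1.0000000000 * 0.3591444683 * 0.5000000000 = 5.078303

Answer: Vega = 5.078303


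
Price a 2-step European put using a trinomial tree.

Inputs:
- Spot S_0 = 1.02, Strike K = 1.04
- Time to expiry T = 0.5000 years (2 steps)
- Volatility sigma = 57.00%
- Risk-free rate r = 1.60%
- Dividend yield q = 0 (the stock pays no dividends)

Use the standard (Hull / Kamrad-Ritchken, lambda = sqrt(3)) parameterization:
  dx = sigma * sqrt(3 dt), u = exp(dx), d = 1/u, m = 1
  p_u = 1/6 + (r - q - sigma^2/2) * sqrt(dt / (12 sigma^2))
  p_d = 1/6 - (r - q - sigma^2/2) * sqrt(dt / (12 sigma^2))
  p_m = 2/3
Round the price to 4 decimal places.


dt = T/N = 0.250000; dx = sigma*sqrt(3*dt) = 0.493634
u = exp(dx) = 1.638260; d = 1/u = 0.610404
p_u = 0.129582, p_m = 0.666667, p_d = 0.203751
Discount per step: exp(-r*dt) = 0.996008
Stock lattice S(k, j) with j the centered position index:
  k=0: S(0,+0) = 1.0200
  k=1: S(1,-1) = 0.6226; S(1,+0) = 1.0200; S(1,+1) = 1.6710
  k=2: S(2,-2) = 0.3800; S(2,-1) = 0.6226; S(2,+0) = 1.0200; S(2,+1) = 1.6710; S(2,+2) = 2.7376
Terminal payoffs V(N, j) = max(K - S_T, 0):
  V(2,-2) = 0.659955; V(2,-1) = 0.417388; V(2,+0) = 0.020000; V(2,+1) = 0.000000; V(2,+2) = 0.000000
Backward induction: V(k, j) = exp(-r*dt) * [p_u * V(k+1, j+1) + p_m * V(k+1, j) + p_d * V(k+1, j-1)]
  V(1,-1) = exp(-r*dt) * [p_u*0.020000 + p_m*0.417388 + p_d*0.659955] = 0.413659
  V(1,+0) = exp(-r*dt) * [p_u*0.000000 + p_m*0.020000 + p_d*0.417388] = 0.097984
  V(1,+1) = exp(-r*dt) * [p_u*0.000000 + p_m*0.000000 + p_d*0.020000] = 0.004059
  V(0,+0) = exp(-r*dt) * [p_u*0.004059 + p_m*0.097984 + p_d*0.413659] = 0.149533

Answer: Price = V(0,0) = 0.1495


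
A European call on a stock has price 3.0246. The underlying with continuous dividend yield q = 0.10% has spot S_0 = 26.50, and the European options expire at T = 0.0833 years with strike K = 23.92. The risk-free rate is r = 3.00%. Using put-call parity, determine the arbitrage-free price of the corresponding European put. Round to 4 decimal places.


Put-call parity: C - P = S_0 * exp(-qT) - K * exp(-rT).
S_0 * exp(-qT) = 26.5000 * 0.99991670 = 26.49779264
K * exp(-rT) = 23.9200 * 0.99750412 = 23.86029855
P = C - S*exp(-qT) + K*exp(-rT)
P = 3.0246 - 26.49779264 + 23.86029855 = 0.3871

Answer: Put price = 0.3871


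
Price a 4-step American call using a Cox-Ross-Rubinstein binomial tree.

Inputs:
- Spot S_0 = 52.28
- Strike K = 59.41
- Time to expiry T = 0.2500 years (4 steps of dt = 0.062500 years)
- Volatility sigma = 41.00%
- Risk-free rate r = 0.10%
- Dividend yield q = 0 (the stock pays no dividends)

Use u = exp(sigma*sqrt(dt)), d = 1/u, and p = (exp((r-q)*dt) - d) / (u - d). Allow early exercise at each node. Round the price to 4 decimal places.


Answer: Price = V(0,0) = 2.0539

Derivation:
dt = T/N = 0.062500
u = exp(sigma*sqrt(dt)) = 1.107937; d = 1/u = 0.902578
p = (exp((r-q)*dt) - d) / (u - d) = 0.474702
Discount per step: exp(-r*dt) = 0.999938
Stock lattice S(k, i) with i counting down-moves:
  k=0: S(0,0) = 52.2800
  k=1: S(1,0) = 57.9230; S(1,1) = 47.1868
  k=2: S(2,0) = 64.1750; S(2,1) = 52.2800; S(2,2) = 42.5898
  k=3: S(3,0) = 71.1019; S(3,1) = 57.9230; S(3,2) = 47.1868; S(3,3) = 38.4406
  k=4: S(4,0) = 78.7764; S(4,1) = 64.1750; S(4,2) = 52.2800; S(4,3) = 42.5898; S(4,4) = 34.6956
Terminal payoffs V(N, i) = max(S_T - K, 0):
  V(4,0) = 19.366434; V(4,1) = 4.765010; V(4,2) = 0.000000; V(4,3) = 0.000000; V(4,4) = 0.000000
Backward induction: V(k, i) = exp(-r*dt) * [p * V(k+1, i) + (1-p) * V(k+1, i+1)]; then take max(V_cont, immediate exercise) for American.
  V(3,0) = exp(-r*dt) * [p*19.366434 + (1-p)*4.765010] = 11.695601; exercise = 11.691888; V(3,0) = max -> 11.695601
  V(3,1) = exp(-r*dt) * [p*4.765010 + (1-p)*0.000000] = 2.261817; exercise = 0.000000; V(3,1) = max -> 2.261817
  V(3,2) = exp(-r*dt) * [p*0.000000 + (1-p)*0.000000] = 0.000000; exercise = 0.000000; V(3,2) = max -> 0.000000
  V(3,3) = exp(-r*dt) * [p*0.000000 + (1-p)*0.000000] = 0.000000; exercise = 0.000000; V(3,3) = max -> 0.000000
  V(2,0) = exp(-r*dt) * [p*11.695601 + (1-p)*2.261817] = 6.739630; exercise = 4.765010; V(2,0) = max -> 6.739630
  V(2,1) = exp(-r*dt) * [p*2.261817 + (1-p)*0.000000] = 1.073622; exercise = 0.000000; V(2,1) = max -> 1.073622
  V(2,2) = exp(-r*dt) * [p*0.000000 + (1-p)*0.000000] = 0.000000; exercise = 0.000000; V(2,2) = max -> 0.000000
  V(1,0) = exp(-r*dt) * [p*6.739630 + (1-p)*1.073622] = 3.763051; exercise = 0.000000; V(1,0) = max -> 3.763051
  V(1,1) = exp(-r*dt) * [p*1.073622 + (1-p)*0.000000] = 0.509618; exercise = 0.000000; V(1,1) = max -> 0.509618
  V(0,0) = exp(-r*dt) * [p*3.763051 + (1-p)*0.509618] = 2.053900; exercise = 0.000000; V(0,0) = max -> 2.053900


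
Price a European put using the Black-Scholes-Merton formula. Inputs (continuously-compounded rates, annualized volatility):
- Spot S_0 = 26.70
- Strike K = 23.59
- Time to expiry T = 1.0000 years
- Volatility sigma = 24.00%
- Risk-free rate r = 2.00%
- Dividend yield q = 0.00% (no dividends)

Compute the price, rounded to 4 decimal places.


d1 = (ln(S/K) + (r - q + 0.5*sigma^2) * T) / (sigma * sqrt(T)) = 0.71933613
d2 = d1 - sigma * sqrt(T) = 0.47933613
exp(-rT) = 0.98019867; exp(-qT) = 1.00000000
P = K * exp(-rT) * N(-d2) - S_0 * exp(-qT) * N(-d1)
N(-d1) = 0.23596692; N(-d2) = 0.31584976
P = 23.5900 * 0.98019867 * 0.31584976 - 26.7000 * 1.00000000 * 0.23596692 = 1.0030

Answer: Price = 1.0030


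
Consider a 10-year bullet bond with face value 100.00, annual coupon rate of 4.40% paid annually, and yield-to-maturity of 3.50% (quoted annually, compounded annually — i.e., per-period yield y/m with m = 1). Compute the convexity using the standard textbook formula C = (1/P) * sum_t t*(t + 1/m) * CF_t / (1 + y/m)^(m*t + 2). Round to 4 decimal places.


Answer: Convexity = 80.6402

Derivation:
Coupon per period c = face * coupon_rate / m = 4.400000
Periods per year m = 1; per-period yield y/m = 0.035000
Number of cashflows N = 10
Cashflows (t years, CF_t, discount factor 1/(1+y/m)^(m*t), PV):
  t = 1.0000: CF_t = 4.400000, DF = 0.966184, PV = 4.251208
  t = 2.0000: CF_t = 4.400000, DF = 0.933511, PV = 4.107447
  t = 3.0000: CF_t = 4.400000, DF = 0.901943, PV = 3.968548
  t = 4.0000: CF_t = 4.400000, DF = 0.871442, PV = 3.834346
  t = 5.0000: CF_t = 4.400000, DF = 0.841973, PV = 3.704682
  t = 6.0000: CF_t = 4.400000, DF = 0.813501, PV = 3.579403
  t = 7.0000: CF_t = 4.400000, DF = 0.785991, PV = 3.458360
  t = 8.0000: CF_t = 4.400000, DF = 0.759412, PV = 3.341411
  t = 9.0000: CF_t = 4.400000, DF = 0.733731, PV = 3.228416
  t = 10.0000: CF_t = 104.400000, DF = 0.708919, PV = 74.011124
Price P = sum_t PV_t = 107.484945
Convexity numerator sum_t t*(t + 1/m) * CF_t / (1+y/m)^(m*t + 2):
  t = 1.0000: term = 7.937096
  t = 2.0000: term = 23.006075
  t = 3.0000: term = 44.456183
  t = 4.0000: term = 71.588057
  t = 5.0000: term = 103.750807
  t = 6.0000: term = 140.339256
  t = 7.0000: term = 180.791312
  t = 8.0000: term = 224.585480
  t = 9.0000: term = 271.238503
  t = 10.0000: term = 7599.919398
Convexity = (1/P) * sum = 8667.612165 / 107.484945 = 80.640244


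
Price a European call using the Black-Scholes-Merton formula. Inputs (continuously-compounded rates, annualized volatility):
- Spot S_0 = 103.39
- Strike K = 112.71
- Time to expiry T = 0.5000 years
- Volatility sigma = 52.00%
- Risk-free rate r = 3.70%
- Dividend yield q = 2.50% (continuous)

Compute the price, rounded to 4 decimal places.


Answer: Price = 11.6117

Derivation:
d1 = (ln(S/K) + (r - q + 0.5*sigma^2) * T) / (sigma * sqrt(T)) = -0.03456638
d2 = d1 - sigma * sqrt(T) = -0.40226190
exp(-rT) = 0.98167007; exp(-qT) = 0.98757780
C = S_0 * exp(-qT) * N(d1) - K * exp(-rT) * N(d2)
N(d1) = 0.48621276; N(d2) = 0.34374564
C = 103.3900 * 0.98757780 * 0.48621276 - 112.7100 * 0.98167007 * 0.34374564 = 11.6117


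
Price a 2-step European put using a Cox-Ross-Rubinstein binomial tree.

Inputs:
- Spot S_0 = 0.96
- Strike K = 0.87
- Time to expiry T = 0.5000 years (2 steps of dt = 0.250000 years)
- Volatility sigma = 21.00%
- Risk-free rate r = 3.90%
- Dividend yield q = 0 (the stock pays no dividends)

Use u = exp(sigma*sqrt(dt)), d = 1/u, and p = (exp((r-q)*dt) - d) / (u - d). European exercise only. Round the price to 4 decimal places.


dt = T/N = 0.250000
u = exp(sigma*sqrt(dt)) = 1.110711; d = 1/u = 0.900325
p = (exp((r-q)*dt) - d) / (u - d) = 0.520344
Discount per step: exp(-r*dt) = 0.990297
Stock lattice S(k, i) with i counting down-moves:
  k=0: S(0,0) = 0.9600
  k=1: S(1,0) = 1.0663; S(1,1) = 0.8643
  k=2: S(2,0) = 1.1843; S(2,1) = 0.9600; S(2,2) = 0.7782
Terminal payoffs V(N, i) = max(K - S_T, 0):
  V(2,0) = 0.000000; V(2,1) = 0.000000; V(2,2) = 0.091839
Backward induction: V(k, i) = exp(-r*dt) * [p * V(k+1, i) + (1-p) * V(k+1, i+1)].
  V(1,0) = exp(-r*dt) * [p*0.000000 + (1-p)*0.000000] = 0.000000
  V(1,1) = exp(-r*dt) * [p*0.000000 + (1-p)*0.091839] = 0.043624
  V(0,0) = exp(-r*dt) * [p*0.000000 + (1-p)*0.043624] = 0.020721

Answer: Price = V(0,0) = 0.0207
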